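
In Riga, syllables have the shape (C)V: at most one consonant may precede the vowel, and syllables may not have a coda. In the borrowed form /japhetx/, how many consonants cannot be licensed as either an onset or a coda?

3

Under (C)V, the unsyllabifiable consonants are /p/, /t/, /x/ (no codas are permitted; onsets are limited to one consonant).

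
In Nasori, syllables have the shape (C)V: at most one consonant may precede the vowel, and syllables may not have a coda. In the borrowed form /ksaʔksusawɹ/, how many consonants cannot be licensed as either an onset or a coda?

The consonants /k/, /ʔ/, /k/, /w/, /ɹ/ cannot be parsed into a legal (C)V syllable (no codas are permitted; onsets are limited to one consonant).

5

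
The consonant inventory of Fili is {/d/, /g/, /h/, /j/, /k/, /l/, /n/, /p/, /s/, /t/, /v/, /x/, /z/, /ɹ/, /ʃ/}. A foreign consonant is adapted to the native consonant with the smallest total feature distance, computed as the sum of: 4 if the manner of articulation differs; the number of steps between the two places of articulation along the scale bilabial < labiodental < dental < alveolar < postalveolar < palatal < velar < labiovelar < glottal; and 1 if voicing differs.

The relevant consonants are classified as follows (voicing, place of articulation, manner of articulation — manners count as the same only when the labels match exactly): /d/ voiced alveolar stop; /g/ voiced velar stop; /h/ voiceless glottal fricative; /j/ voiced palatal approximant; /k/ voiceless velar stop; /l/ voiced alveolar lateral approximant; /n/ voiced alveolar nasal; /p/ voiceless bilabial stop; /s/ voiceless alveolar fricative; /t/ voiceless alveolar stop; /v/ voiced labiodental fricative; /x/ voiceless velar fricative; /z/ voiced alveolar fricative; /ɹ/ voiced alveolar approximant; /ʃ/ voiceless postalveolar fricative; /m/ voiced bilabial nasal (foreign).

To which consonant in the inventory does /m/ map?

/n/ is closest: same manner (nasal), place distance 3 (bilabial→alveolar), same voicing; total 3. Next closest is /p/ at distance 5.

n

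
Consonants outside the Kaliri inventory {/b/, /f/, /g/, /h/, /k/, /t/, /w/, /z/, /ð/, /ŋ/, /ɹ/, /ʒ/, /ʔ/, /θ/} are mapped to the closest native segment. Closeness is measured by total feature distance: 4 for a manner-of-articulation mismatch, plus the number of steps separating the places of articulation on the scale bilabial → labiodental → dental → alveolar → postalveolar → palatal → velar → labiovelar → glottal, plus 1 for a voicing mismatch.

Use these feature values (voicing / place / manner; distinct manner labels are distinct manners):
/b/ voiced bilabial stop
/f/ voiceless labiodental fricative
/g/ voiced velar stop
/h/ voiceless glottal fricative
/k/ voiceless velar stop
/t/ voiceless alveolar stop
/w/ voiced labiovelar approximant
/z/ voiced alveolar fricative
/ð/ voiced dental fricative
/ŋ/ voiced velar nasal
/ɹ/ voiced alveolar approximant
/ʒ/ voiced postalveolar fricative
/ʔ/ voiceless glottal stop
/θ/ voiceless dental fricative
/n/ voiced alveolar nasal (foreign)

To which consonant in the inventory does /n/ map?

/ŋ/ is closest: same manner (nasal), place distance 3 (alveolar→velar), same voicing; total 3. Next closest is /z/ at distance 4.

ŋ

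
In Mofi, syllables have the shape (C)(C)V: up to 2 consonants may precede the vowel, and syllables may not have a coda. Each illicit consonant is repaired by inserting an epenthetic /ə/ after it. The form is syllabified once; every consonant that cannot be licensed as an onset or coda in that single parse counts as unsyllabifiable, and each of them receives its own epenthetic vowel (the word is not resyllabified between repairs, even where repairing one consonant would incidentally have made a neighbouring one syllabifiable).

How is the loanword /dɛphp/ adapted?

Under (C)(C)V, the unsyllabifiable consonants are /p/, /h/, /p/ (no codas are permitted; onsets may contain at most 2 consonants).
Epenthesis after each stranded consonant: /p/ → /pə/, /h/ → /hə/, /p/ → /pə/.

dɛpəhəpə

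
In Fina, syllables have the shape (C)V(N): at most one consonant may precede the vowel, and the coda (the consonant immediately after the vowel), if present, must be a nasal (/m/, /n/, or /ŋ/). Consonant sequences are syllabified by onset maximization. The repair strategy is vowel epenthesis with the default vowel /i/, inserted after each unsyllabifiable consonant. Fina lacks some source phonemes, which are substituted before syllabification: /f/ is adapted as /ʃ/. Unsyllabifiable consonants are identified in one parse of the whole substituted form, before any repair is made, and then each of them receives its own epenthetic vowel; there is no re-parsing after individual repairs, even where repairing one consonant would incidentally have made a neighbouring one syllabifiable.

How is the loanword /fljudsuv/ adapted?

Substitution: /f/ → /ʃ/, giving /ʃljudsuv/.
The consonants /ʃ/, /l/, /d/, /v/ cannot be parsed into a legal (C)V(N) syllable (only a nasal (/m/, /n/, or /ŋ/) is licensed in coda position; onsets are limited to one consonant).
Epenthesis after each stranded consonant: /ʃ/ → /ʃi/, /l/ → /li/, /d/ → /di/, /v/ → /vi/.

ʃilijudisuvi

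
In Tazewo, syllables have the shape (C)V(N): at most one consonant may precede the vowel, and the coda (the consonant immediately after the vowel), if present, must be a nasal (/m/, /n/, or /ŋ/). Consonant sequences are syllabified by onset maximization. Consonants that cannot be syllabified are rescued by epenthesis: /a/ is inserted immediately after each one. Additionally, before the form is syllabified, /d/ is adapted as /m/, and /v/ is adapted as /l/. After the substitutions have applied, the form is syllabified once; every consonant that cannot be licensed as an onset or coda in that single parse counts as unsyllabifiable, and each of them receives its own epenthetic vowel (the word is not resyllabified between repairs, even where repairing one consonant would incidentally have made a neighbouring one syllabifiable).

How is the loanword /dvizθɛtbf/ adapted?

Substitution: /d/ → /m/, /v/ → /l/, giving /mlizθɛtbf/.
The consonants /m/, /z/, /t/, /b/, /f/ cannot be parsed into a legal (C)V(N) syllable (only a nasal (/m/, /n/, or /ŋ/) is licensed in coda position; onsets are limited to one consonant).
Inserting the epenthetic vowel yields /m/ → /ma/, /z/ → /za/, /t/ → /ta/, /b/ → /ba/, /f/ → /fa/.

malizaθɛtabafa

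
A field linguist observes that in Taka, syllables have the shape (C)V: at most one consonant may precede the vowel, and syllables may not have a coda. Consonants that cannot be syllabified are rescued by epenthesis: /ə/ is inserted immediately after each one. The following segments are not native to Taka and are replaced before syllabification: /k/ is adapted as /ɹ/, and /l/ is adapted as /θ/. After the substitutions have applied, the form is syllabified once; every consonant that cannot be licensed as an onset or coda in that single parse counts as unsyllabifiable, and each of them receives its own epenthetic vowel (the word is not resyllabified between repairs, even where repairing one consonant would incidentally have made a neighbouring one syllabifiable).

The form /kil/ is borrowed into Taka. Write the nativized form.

Substitution: /k/ → /ɹ/, /l/ → /θ/, giving /ɹiθ/.
The consonants /θ/ cannot be parsed into a legal (C)V syllable (no codas are permitted; onsets are limited to one consonant).
Each unlicensed consonant becomes the onset of a new syllable: /θ/ → /θə/.

ɹiθə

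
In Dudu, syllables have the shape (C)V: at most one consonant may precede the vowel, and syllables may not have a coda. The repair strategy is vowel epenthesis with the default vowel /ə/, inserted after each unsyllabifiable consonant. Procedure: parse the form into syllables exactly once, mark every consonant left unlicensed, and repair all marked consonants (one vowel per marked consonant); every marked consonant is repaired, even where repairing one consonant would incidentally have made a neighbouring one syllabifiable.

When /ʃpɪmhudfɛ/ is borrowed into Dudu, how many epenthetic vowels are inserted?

The unsyllabifiable consonants are /ʃ/, /m/, /d/; each receives one epenthetic vowel.

3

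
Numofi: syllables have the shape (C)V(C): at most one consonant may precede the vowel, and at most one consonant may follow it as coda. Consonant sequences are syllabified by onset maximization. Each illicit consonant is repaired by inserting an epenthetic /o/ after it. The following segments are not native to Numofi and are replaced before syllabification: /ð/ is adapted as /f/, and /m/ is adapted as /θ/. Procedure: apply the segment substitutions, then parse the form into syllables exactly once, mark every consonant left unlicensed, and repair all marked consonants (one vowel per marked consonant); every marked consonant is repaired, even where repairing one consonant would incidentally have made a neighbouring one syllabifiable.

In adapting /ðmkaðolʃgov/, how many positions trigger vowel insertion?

After substitution the input is /fθkafolʃgov/.
The unsyllabifiable consonants are /f/, /θ/, /ʃ/; each receives one epenthetic vowel.

3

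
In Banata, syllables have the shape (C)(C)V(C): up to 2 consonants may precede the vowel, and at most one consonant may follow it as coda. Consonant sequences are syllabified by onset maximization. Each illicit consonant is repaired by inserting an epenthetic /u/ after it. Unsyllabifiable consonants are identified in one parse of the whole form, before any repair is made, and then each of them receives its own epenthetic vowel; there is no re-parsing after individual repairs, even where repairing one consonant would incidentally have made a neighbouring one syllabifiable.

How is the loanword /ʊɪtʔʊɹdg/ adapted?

The consonants /d/, /g/ cannot be parsed into a legal (C)(C)V(C) syllable (at most one coda consonant is licensed; onsets may contain at most 2 consonants).
Inserting the epenthetic vowel yields /d/ → /du/, /g/ → /gu/.

ʊɪtʔʊɹdugu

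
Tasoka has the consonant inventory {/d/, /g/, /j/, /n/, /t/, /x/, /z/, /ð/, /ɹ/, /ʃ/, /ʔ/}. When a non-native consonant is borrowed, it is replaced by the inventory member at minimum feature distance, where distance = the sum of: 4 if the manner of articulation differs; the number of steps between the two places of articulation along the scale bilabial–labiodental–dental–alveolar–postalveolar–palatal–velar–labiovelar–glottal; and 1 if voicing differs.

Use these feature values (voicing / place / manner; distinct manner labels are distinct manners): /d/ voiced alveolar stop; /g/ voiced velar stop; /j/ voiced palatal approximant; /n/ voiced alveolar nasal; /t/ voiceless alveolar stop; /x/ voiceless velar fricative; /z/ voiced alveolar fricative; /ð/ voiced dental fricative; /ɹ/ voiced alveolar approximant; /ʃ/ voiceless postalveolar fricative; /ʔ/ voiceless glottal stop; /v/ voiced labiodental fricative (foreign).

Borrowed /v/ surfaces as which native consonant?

/ð/ is closest: same manner (fricative), place distance 1 (labiodental→dental), same voicing; total 1. Next closest is /z/ at distance 2.

ð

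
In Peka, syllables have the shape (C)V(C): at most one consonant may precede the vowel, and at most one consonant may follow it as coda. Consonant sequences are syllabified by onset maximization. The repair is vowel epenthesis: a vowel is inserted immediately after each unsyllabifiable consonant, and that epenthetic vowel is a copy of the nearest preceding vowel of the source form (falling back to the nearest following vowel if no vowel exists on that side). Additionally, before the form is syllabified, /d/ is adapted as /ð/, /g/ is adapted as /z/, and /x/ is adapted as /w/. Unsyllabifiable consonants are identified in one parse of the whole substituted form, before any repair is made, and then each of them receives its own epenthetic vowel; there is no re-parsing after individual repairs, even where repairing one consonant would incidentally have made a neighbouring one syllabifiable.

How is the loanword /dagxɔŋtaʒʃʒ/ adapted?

ðazwɔŋtaʒʃaʒa

Substitution: /d/ → /ð/, /g/ → /z/, /x/ → /w/, giving /ðazwɔŋtaʒʃʒ/.
Syllabifying with onset maximization leaves /ʃ/, /ʒ/ stranded (at most one coda consonant is licensed; onsets are limited to one consonant).
Inserting the epenthetic vowel yields /ʃ/ → /ʃa/, /ʒ/ → /ʒa/.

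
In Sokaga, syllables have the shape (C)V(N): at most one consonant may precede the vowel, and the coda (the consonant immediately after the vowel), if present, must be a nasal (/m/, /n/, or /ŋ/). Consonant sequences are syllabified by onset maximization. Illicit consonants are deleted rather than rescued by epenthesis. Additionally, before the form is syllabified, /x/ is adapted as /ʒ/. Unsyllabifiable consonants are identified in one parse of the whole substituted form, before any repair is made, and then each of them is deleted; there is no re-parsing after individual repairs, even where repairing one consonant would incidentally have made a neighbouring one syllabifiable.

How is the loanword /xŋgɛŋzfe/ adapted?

Substitution: /x/ → /ʒ/, giving /ʒŋgɛŋzfe/.
Under (C)V(N), the unsyllabifiable consonants are /ʒ/, /ŋ/, /z/ (only a nasal (/m/, /n/, or /ŋ/) is licensed in coda position; onsets are limited to one consonant).
Deleting the stranded consonants removes /ʒ/, /ŋ/, /z/.

gɛŋfe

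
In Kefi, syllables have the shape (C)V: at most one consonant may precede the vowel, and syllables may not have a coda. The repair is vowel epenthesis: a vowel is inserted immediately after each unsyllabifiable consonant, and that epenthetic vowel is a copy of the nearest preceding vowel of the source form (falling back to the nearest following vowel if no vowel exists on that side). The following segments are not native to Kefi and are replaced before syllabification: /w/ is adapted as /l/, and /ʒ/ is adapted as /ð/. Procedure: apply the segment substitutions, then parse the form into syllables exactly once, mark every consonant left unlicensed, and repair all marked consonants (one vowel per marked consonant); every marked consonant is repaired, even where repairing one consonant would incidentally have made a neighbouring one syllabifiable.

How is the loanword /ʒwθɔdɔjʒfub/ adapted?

Substitution: /ʒ/ → /ð/, /w/ → /l/, giving /ðlθɔdɔjðfub/.
The consonants /ð/, /l/, /j/, /ð/, /b/ cannot be parsed into a legal (C)V syllable (no codas are permitted; onsets are limited to one consonant).
Epenthesis after each stranded consonant: /ð/ → /ðɔ/, /l/ → /lɔ/, /j/ → /jɔ/, /ð/ → /ðɔ/, /b/ → /bu/.

ðɔlɔθɔdɔjɔðɔfubu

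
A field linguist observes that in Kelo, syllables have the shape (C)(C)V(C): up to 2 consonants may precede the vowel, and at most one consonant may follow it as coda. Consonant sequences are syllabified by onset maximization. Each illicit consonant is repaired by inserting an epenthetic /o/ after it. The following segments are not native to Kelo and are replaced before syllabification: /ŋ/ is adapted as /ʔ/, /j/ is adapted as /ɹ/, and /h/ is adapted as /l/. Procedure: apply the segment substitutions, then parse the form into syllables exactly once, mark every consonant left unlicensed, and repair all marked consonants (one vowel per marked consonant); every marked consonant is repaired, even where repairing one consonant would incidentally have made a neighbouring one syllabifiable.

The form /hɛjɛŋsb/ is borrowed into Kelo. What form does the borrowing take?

Substitution: /h/ → /l/, /j/ → /ɹ/, /ŋ/ → /ʔ/, giving /lɛɹɛʔsb/.
Syllabifying with onset maximization leaves /s/, /b/ stranded (at most one coda consonant is licensed; onsets may contain at most 2 consonants).
Each unlicensed consonant becomes the onset of a new syllable: /s/ → /so/, /b/ → /bo/.

lɛɹɛʔsobo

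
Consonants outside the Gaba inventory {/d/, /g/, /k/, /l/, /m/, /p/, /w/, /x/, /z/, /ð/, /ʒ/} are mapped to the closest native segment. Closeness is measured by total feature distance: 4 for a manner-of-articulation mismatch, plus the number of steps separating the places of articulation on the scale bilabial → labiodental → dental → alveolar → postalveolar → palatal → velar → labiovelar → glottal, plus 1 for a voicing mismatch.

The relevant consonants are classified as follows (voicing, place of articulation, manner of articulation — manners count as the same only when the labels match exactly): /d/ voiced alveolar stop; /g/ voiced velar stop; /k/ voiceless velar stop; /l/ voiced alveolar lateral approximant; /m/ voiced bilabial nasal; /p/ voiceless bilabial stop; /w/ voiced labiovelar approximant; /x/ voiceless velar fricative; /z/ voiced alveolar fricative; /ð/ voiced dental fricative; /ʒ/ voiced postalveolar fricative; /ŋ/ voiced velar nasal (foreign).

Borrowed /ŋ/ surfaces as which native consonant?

g

/g/ is closest: manner differs (nasal→stop, +4), place distance 0 (velar→velar), same voicing; total 4. Next closest is /k/ at distance 5.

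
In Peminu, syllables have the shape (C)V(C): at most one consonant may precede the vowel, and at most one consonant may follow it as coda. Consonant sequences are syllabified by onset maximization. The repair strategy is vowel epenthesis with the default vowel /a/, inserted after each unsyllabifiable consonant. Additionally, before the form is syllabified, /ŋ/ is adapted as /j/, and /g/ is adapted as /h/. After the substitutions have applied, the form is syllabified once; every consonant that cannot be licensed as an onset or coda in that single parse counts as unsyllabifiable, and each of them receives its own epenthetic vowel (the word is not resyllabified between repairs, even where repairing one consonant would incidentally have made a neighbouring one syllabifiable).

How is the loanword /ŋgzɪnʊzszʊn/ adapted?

Substitution: /ŋ/ → /j/, /g/ → /h/, giving /jhzɪnʊzszʊn/.
Syllabifying with onset maximization leaves /j/, /h/, /s/ stranded (at most one coda consonant is licensed; onsets are limited to one consonant).
Inserting the epenthetic vowel yields /j/ → /ja/, /h/ → /ha/, /s/ → /sa/.

jahazɪnʊzsazʊn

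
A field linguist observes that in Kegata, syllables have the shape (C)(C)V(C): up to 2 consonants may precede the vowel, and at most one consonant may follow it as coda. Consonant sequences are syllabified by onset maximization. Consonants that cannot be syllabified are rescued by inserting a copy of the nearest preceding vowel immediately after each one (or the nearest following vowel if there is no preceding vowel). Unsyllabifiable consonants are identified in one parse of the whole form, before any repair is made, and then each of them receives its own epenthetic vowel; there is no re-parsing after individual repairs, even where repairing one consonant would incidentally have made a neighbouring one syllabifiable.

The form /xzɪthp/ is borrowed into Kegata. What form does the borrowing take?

xzɪthɪpɪ

Under (C)(C)V(C), the unsyllabifiable consonants are /h/, /p/ (at most one coda consonant is licensed; onsets may contain at most 2 consonants).
Inserting the epenthetic vowel yields /h/ → /hɪ/, /p/ → /pɪ/.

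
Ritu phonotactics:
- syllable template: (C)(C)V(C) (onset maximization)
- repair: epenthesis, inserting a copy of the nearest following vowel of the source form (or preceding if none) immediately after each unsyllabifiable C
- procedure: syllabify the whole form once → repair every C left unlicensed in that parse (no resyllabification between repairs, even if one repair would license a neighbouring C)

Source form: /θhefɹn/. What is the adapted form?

Under (C)(C)V(C), the unsyllabifiable consonants are /ɹ/, /n/ (at most one coda consonant is licensed; onsets may contain at most 2 consonants).
Inserting the epenthetic vowel yields /ɹ/ → /ɹe/, /n/ → /ne/.

θhefɹene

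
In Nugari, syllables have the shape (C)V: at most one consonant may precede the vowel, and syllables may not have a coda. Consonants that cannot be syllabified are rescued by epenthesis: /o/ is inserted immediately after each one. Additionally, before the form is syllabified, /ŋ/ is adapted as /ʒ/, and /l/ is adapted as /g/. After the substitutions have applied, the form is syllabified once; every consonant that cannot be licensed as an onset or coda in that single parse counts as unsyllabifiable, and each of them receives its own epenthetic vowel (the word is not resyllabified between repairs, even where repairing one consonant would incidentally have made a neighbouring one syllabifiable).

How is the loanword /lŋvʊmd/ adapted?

Substitution: /l/ → /g/, /ŋ/ → /ʒ/, giving /gʒvʊmd/.
The consonants /g/, /ʒ/, /m/, /d/ cannot be parsed into a legal (C)V syllable (no codas are permitted; onsets are limited to one consonant).
Epenthesis after each stranded consonant: /g/ → /go/, /ʒ/ → /ʒo/, /m/ → /mo/, /d/ → /do/.

goʒovʊmodo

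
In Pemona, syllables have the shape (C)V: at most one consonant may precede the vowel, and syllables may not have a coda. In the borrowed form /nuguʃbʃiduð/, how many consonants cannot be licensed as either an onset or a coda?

3

Syllabifying with onset maximization leaves /ʃ/, /b/, /ð/ stranded (no codas are permitted; onsets are limited to one consonant).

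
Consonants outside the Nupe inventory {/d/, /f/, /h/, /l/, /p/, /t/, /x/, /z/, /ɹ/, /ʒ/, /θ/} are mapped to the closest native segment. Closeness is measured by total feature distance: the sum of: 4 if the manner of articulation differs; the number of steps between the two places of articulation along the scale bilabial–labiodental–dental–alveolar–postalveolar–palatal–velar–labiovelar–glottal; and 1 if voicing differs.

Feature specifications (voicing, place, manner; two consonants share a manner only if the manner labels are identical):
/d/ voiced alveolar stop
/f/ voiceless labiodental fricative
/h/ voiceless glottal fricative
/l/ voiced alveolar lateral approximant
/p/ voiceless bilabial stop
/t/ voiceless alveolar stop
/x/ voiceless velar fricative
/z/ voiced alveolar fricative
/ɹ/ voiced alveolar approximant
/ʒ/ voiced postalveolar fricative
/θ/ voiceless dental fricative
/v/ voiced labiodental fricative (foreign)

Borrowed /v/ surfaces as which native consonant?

/f/ is closest: same manner (fricative), place distance 0 (labiodental→labiodental), voicing differs (+1); total 1. Next closest is /z/ at distance 2.

f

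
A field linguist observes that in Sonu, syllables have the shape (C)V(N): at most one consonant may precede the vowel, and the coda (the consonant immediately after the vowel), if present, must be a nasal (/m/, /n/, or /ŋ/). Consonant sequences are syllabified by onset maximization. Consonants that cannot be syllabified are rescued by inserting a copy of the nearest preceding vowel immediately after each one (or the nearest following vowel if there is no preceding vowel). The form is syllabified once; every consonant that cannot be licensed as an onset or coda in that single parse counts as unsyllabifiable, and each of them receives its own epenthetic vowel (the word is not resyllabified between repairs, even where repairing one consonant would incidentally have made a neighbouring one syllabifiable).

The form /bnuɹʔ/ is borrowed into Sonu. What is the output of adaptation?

The consonants /b/, /ɹ/, /ʔ/ cannot be parsed into a legal (C)V(N) syllable (only a nasal (/m/, /n/, or /ŋ/) is licensed in coda position; onsets are limited to one consonant).
Each unlicensed consonant becomes the onset of a new syllable: /b/ → /bu/, /ɹ/ → /ɹu/, /ʔ/ → /ʔu/.

bunuɹuʔu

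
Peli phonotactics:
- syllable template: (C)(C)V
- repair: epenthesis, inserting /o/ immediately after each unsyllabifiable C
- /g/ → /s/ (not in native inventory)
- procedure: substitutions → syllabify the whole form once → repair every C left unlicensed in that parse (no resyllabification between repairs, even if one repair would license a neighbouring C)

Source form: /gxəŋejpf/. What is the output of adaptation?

Substitution: /g/ → /s/, giving /sxəŋejpf/.
Syllabifying with onset maximization leaves /j/, /p/, /f/ stranded (no codas are permitted; onsets may contain at most 2 consonants).
Inserting the epenthetic vowel yields /j/ → /jo/, /p/ → /po/, /f/ → /fo/.

sxəŋejopofo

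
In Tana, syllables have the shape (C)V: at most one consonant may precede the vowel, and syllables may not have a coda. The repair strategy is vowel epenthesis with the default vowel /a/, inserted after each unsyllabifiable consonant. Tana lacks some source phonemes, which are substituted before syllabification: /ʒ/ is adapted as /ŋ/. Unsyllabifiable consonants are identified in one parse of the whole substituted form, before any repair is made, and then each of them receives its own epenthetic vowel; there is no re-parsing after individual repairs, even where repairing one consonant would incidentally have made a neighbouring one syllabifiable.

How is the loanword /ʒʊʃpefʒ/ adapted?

ŋʊʃapefaŋa

Substitution: /ʒ/ → /ŋ/, giving /ŋʊʃpefŋ/.
The consonants /ʃ/, /f/, /ŋ/ cannot be parsed into a legal (C)V syllable (no codas are permitted; onsets are limited to one consonant).
Inserting the epenthetic vowel yields /ʃ/ → /ʃa/, /f/ → /fa/, /ŋ/ → /ŋa/.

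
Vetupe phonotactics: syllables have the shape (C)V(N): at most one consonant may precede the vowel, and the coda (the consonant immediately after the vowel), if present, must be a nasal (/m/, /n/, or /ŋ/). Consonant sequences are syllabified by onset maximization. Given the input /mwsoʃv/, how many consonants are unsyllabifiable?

4

Under (C)V(N), the unsyllabifiable consonants are /m/, /w/, /ʃ/, /v/ (only a nasal (/m/, /n/, or /ŋ/) is licensed in coda position; onsets are limited to one consonant).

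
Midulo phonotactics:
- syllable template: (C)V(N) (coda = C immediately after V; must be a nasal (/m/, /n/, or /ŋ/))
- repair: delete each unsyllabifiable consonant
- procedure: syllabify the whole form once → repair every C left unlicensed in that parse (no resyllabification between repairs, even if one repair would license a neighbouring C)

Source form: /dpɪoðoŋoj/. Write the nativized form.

pɪoðoŋo

The consonants /d/, /j/ cannot be parsed into a legal (C)V(N) syllable (only a nasal (/m/, /n/, or /ŋ/) is licensed in coda position; onsets are limited to one consonant).
Deleting the stranded consonants removes /d/, /j/.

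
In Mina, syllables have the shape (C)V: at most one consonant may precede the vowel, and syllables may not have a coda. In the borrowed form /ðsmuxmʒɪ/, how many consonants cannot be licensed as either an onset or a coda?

Under (C)V, the unsyllabifiable consonants are /ð/, /s/, /x/, /m/ (no codas are permitted; onsets are limited to one consonant).

4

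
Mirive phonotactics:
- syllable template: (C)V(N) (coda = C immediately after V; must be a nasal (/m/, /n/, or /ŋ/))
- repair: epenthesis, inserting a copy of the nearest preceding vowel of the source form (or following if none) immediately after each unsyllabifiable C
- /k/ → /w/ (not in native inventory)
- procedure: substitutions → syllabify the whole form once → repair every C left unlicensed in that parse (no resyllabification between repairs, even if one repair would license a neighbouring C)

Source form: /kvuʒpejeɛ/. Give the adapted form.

Substitution: /k/ → /w/, giving /wvuʒpejeɛ/.
The consonants /w/, /ʒ/ cannot be parsed into a legal (C)V(N) syllable (only a nasal (/m/, /n/, or /ŋ/) is licensed in coda position; onsets are limited to one consonant).
Epenthesis after each stranded consonant: /w/ → /wu/, /ʒ/ → /ʒu/.

wuvuʒupejeɛ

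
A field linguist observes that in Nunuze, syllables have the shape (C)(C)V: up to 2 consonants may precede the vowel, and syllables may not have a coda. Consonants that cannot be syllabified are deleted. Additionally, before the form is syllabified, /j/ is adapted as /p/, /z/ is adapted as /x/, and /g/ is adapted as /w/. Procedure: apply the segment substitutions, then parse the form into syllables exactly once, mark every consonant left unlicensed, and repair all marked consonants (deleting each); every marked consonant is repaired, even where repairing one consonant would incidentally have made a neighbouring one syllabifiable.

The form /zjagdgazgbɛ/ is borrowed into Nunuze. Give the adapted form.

xpadwawbɛ

Substitution: /z/ → /x/, /j/ → /p/, /g/ → /w/, giving /xpawdwaxwbɛ/.
Under (C)(C)V, the unsyllabifiable consonants are /w/, /x/ (no codas are permitted; onsets may contain at most 2 consonants).
Deletion applies to /w/, /x/.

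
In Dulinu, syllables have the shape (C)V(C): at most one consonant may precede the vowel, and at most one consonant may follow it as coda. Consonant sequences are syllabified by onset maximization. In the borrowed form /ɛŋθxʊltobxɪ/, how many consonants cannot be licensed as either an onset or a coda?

The consonants /θ/ cannot be parsed into a legal (C)V(C) syllable (at most one coda consonant is licensed; onsets are limited to one consonant).

1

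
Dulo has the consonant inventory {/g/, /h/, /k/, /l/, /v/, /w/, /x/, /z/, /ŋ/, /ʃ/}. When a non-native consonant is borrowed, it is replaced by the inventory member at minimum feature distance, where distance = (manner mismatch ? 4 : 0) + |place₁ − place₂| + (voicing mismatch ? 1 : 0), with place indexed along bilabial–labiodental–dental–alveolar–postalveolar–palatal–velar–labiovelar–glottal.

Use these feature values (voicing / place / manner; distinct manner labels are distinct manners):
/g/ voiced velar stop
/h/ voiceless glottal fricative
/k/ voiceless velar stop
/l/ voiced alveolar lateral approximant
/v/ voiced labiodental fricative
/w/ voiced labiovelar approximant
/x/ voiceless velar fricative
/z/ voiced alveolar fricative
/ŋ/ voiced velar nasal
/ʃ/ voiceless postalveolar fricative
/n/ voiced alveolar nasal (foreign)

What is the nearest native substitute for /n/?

/ŋ/ is closest: same manner (nasal), place distance 3 (alveolar→velar), same voicing; total 3. Next closest is /l/ at distance 4.

ŋ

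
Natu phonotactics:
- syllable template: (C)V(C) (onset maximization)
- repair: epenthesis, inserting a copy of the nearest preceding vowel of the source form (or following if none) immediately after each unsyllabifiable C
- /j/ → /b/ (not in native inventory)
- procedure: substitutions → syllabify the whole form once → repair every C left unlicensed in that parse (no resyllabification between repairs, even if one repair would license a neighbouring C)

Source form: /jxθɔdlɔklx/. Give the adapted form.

Substitution: /j/ → /b/, giving /bxθɔdlɔklx/.
Under (C)V(C), the unsyllabifiable consonants are /b/, /x/, /l/, /x/ (at most one coda consonant is licensed; onsets are limited to one consonant).
Epenthesis after each stranded consonant: /b/ → /bɔ/, /x/ → /xɔ/, /l/ → /lɔ/, /x/ → /xɔ/.

bɔxɔθɔdlɔklɔxɔ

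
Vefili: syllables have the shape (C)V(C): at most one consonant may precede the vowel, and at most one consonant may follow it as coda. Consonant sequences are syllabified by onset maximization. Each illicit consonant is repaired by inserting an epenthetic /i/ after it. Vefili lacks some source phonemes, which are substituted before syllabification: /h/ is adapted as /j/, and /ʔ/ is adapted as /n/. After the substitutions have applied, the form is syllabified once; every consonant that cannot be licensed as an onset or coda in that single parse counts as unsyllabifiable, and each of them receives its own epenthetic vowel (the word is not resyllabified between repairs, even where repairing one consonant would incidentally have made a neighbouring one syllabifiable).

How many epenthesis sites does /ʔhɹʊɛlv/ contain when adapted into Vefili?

After substitution the input is /njɹʊɛlv/.
The unsyllabifiable consonants are /n/, /j/, /v/; each receives one epenthetic vowel.

3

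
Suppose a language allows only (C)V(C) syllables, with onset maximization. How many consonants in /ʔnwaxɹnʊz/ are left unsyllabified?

Under (C)V(C), the unsyllabifiable consonants are /ʔ/, /n/, /ɹ/ (at most one coda consonant is licensed; onsets are limited to one consonant).

3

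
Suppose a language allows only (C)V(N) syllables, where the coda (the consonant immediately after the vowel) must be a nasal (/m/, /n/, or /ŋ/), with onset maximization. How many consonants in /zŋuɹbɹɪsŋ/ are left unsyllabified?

5

Under (C)V(N), the unsyllabifiable consonants are /z/, /ɹ/, /b/, /s/, /ŋ/ (only a nasal (/m/, /n/, or /ŋ/) is licensed in coda position; onsets are limited to one consonant).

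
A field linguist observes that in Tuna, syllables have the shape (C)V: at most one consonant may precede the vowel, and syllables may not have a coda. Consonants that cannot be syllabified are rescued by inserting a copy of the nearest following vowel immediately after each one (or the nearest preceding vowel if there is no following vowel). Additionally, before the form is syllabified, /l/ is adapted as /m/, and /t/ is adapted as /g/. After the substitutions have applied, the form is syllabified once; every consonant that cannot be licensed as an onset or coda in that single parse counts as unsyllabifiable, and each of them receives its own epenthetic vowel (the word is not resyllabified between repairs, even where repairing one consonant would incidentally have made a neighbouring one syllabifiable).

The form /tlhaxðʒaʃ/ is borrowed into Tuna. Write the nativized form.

gamahaxaðaʒaʃa

Substitution: /t/ → /g/, /l/ → /m/, giving /gmhaxðʒaʃ/.
Syllabifying with onset maximization leaves /g/, /m/, /x/, /ð/, /ʃ/ stranded (no codas are permitted; onsets are limited to one consonant).
Each unlicensed consonant becomes the onset of a new syllable: /g/ → /ga/, /m/ → /ma/, /x/ → /xa/, /ð/ → /ða/, /ʃ/ → /ʃa/.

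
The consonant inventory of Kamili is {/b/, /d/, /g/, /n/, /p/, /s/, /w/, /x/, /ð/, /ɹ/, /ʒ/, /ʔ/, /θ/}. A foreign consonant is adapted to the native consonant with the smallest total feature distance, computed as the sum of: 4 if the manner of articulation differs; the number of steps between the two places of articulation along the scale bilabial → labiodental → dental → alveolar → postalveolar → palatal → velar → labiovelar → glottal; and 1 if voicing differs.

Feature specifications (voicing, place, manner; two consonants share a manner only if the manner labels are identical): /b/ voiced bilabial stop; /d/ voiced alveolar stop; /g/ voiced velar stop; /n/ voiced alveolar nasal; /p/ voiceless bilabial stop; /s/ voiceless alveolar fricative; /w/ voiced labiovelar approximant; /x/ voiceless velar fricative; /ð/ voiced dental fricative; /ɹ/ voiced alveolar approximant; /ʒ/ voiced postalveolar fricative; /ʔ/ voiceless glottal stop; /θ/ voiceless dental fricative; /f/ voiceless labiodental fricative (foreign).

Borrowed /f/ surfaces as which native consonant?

θ

/θ/ is closest: same manner (fricative), place distance 1 (labiodental→dental), same voicing; total 1. Next closest is /s/ at distance 2.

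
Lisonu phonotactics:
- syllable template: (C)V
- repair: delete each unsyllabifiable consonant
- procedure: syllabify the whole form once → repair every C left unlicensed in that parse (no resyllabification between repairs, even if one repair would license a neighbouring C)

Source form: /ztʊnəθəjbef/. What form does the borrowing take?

tʊnəθəbe

Under (C)V, the unsyllabifiable consonants are /z/, /j/, /f/ (no codas are permitted; onsets are limited to one consonant).
Each unlicensed consonant is deleted: /z/, /j/, /f/.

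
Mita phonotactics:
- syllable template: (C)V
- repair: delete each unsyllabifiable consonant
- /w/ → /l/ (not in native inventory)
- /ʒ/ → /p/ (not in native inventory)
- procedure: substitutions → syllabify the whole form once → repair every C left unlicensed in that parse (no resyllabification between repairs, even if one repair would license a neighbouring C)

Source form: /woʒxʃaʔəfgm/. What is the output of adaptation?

loʃaʔə

Substitution: /w/ → /l/, /ʒ/ → /p/, giving /lopxʃaʔəfgm/.
Under (C)V, the unsyllabifiable consonants are /p/, /x/, /f/, /g/, /m/ (no codas are permitted; onsets are limited to one consonant).
Deleting the stranded consonants removes /p/, /x/, /f/, /g/, /m/.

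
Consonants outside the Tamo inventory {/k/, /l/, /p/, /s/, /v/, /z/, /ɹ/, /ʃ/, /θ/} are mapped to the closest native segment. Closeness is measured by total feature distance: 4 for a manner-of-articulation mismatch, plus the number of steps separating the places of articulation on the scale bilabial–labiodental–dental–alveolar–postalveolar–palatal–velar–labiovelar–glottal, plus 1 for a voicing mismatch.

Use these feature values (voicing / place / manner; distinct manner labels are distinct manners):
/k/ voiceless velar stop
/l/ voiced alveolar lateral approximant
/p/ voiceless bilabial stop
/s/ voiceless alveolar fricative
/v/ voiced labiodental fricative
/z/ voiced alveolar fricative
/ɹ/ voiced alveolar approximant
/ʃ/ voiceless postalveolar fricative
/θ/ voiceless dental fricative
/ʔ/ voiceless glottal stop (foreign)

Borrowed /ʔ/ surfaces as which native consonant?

/k/ is closest: same manner (stop), place distance 2 (glottal→velar), same voicing; total 2. Next closest is /p/ at distance 8.

k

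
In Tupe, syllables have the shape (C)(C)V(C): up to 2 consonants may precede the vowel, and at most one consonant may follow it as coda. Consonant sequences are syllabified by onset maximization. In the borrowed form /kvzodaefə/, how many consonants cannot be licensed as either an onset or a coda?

1

Under (C)(C)V(C), the unsyllabifiable consonants are /k/ (at most one coda consonant is licensed; onsets may contain at most 2 consonants).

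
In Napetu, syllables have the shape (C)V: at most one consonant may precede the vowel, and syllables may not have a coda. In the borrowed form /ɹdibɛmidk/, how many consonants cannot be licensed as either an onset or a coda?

The consonants /ɹ/, /d/, /k/ cannot be parsed into a legal (C)V syllable (no codas are permitted; onsets are limited to one consonant).

3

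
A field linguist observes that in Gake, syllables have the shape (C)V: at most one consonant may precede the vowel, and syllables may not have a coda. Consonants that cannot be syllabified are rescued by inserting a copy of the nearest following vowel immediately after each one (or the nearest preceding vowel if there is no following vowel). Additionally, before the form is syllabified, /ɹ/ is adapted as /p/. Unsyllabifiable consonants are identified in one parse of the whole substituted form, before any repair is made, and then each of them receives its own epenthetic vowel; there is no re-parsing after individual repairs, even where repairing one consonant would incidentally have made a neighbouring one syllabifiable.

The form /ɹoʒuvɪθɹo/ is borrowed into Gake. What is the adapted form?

poʒuvɪθopo

Substitution: /ɹ/ → /p/, giving /poʒuvɪθpo/.
Syllabifying with onset maximization leaves /θ/ stranded (no codas are permitted; onsets are limited to one consonant).
Epenthesis after each stranded consonant: /θ/ → /θo/.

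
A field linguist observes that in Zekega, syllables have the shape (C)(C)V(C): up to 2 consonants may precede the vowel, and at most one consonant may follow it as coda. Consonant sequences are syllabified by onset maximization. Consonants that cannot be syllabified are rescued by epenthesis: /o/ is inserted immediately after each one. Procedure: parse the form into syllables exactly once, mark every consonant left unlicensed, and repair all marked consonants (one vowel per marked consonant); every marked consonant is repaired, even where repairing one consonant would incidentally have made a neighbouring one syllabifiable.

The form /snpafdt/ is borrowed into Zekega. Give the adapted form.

sonpafdoto

Under (C)(C)V(C), the unsyllabifiable consonants are /s/, /d/, /t/ (at most one coda consonant is licensed; onsets may contain at most 2 consonants).
Each unlicensed consonant becomes the onset of a new syllable: /s/ → /so/, /d/ → /do/, /t/ → /to/.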